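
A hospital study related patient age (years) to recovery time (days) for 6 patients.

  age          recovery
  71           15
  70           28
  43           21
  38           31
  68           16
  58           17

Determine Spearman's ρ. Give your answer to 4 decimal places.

-0.6571

Rank age: 6, 5, 2, 1, 4, 3
Rank recovery: 1, 5, 4, 6, 2, 3
d = rank(age) − rank(recovery): 5, 0, -2, -5, 2, 0; Σd² = 58
ρ = 1 − 6Σd² / [n(n²−1)] = 1 − 6×58 / (6×35) = 1 − 348/210 ≈ -0.6571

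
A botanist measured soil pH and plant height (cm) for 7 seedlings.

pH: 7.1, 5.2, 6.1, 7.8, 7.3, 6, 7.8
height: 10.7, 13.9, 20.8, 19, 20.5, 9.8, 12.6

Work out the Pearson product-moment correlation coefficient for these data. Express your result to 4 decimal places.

n = 7, Σx = 47.3, Σy = 107.3, Σx² = 325.63, Σy² = 1776.39, Σxy = 730.06
nΣxy − ΣxΣy = 5110.42 − 5075.29 = 35.13
nΣx² − (Σx)² = 2279.41 − 2237.29 = 42.12; nΣy² − (Σy)² = 12434.73 − 11513.29 = 921.44
r = 35.13 / √(42.12 × 921.44) = 35.13 / 197.0052 ≈ 0.1783

0.1783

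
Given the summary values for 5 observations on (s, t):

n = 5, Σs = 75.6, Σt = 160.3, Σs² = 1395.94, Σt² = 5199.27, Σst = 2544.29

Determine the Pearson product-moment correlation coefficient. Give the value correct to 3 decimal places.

0.978

r = (nΣst − ΣsΣt) / √[(nΣs² − (Σs)²)(nΣt² − (Σt)²)]
Numerator: 5×2544.29 − 75.6×160.3 = 602.77
Denominator: √[(6979.7 − 5715.36)(25996.35 − 25696.09)] = √[1264.34 × 300.26] = 616.1418
r = 602.77 / 616.1418 ≈ 0.978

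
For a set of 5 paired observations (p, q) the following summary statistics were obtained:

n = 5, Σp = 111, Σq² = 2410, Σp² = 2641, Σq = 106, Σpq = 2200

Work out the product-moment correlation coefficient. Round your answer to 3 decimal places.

-0.903

r = (nΣpq − ΣpΣq) / √[(nΣp² − (Σp)²)(nΣq² − (Σq)²)]
Numerator: 5×2200 − 111×106 = -766
Denominator: √[(13205 − 12321)(12050 − 11236)] = √[884 × 814] = 848.2783
r = -766 / 848.2783 ≈ -0.903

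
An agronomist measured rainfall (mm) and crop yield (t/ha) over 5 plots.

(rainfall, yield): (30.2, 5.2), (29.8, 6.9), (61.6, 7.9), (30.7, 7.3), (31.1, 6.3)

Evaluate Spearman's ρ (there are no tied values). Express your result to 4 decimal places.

0.5000

Rank rainfall: 2, 1, 5, 3, 4
Rank yield: 1, 3, 5, 4, 2
d = rank(rainfall) − rank(yield): 1, -2, 0, -1, 2; Σd² = 10
ρ = 1 − 6Σd² / [n(n²−1)] = 1 − 6×10 / (5×24) = 1 − 60/120 ≈ 0.5000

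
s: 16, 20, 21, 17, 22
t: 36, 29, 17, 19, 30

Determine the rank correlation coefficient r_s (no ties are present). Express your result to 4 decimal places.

-0.3000

Rank s: 1, 3, 4, 2, 5
Rank t: 5, 3, 1, 2, 4
d = rank(s) − rank(t): -4, 0, 3, 0, 1; Σd² = 26
ρ = 1 − 6Σd² / [n(n²−1)] = 1 − 6×26 / (5×24) = 1 − 156/120 ≈ -0.3000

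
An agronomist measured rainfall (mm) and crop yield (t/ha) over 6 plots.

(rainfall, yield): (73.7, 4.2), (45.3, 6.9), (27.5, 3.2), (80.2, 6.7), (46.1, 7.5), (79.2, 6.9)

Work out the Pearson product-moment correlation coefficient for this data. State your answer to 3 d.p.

0.326

n = 6, Σx = 352, Σy = 35.4, Σx² = 23069.92, Σy² = 224.24, Σxy = 2139.68
nΣxy − ΣxΣy = 12838.08 − 12460.8 = 377.28
nΣx² − (Σx)² = 138419.52 − 123904 = 14515.52; nΣy² − (Σy)² = 1345.44 − 1253.16 = 92.28
r = 377.28 / √(14515.52 × 92.28) = 377.28 / 1157.3643 ≈ 0.326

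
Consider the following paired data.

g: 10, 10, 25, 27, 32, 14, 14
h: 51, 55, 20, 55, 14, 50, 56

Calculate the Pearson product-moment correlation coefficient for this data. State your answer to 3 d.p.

-0.724

n = 7, Σg = 132, Σh = 301, Σg² = 2970, Σh² = 14883, Σgh = 4977
nΣgh − ΣgΣh = 34839 − 39732 = -4893
nΣg² − (Σg)² = 20790 − 17424 = 3366; nΣh² − (Σh)² = 104181 − 90601 = 13580
r = -4893 / √(3366 × 13580) = -4893 / 6760.9378 ≈ -0.724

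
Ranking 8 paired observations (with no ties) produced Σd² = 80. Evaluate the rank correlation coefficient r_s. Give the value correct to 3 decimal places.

0.048

ρ = 1 − 6Σd² / [n(n²−1)] = 1 − 6×80 / (8×63)
  = 1 − 480/504 = 1 − 0.9524 ≈ 0.048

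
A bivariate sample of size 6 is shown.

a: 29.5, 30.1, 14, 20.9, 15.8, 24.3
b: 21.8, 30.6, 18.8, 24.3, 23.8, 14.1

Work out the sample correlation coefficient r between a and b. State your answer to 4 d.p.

0.3250

n = 6, Σa = 134.6, Σb = 133.4, Σa² = 3249.2, Σb² = 3120.78, Σab = 3053.9
nΣab − ΣaΣb = 18323.4 − 17955.64 = 367.76
nΣa² − (Σa)² = 19495.2 − 18117.16 = 1378.04; nΣb² − (Σb)² = 18724.68 − 17795.56 = 929.12
r = 367.76 / √(1378.04 × 929.12) = 367.76 / 1131.5319 ≈ 0.3250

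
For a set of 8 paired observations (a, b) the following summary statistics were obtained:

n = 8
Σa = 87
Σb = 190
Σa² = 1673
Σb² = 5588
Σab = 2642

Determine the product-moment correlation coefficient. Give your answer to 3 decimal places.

0.651

r = (nΣab − ΣaΣb) / √[(nΣa² − (Σa)²)(nΣb² − (Σb)²)]
Numerator: 8×2642 − 87×190 = 4606
Denominator: √[(13384 − 7569)(44704 − 36100)] = √[5815 × 8604] = 7073.3486
r = 4606 / 7073.3486 ≈ 0.651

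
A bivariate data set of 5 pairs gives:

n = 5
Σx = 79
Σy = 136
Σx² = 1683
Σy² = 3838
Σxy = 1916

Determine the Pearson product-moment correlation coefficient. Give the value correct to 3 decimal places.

-0.948

r = (nΣxy − ΣxΣy) / √[(nΣx² − (Σx)²)(nΣy² − (Σy)²)]
Numerator: 5×1916 − 79×136 = -1164
Denominator: √[(8415 − 6241)(19190 − 18496)] = √[2174 × 694] = 1228.3143
r = -1164 / 1228.3143 ≈ -0.948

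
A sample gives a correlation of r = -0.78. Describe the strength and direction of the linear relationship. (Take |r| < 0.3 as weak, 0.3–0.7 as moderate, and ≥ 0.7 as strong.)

r = -0.78 < 0 so the relationship is negative.
|r| = 0.78, which falls in the strong range.

strong negative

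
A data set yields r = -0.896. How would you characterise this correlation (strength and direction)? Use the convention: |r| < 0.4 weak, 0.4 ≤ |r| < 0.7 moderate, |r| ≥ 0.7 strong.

r = -0.896 < 0 so the relationship is negative.
|r| = 0.896, which falls in the strong range.

strong negative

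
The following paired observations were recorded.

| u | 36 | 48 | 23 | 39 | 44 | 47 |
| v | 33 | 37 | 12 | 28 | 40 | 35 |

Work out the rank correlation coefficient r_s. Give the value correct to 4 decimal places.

Rank u: 2, 6, 1, 3, 4, 5
Rank v: 3, 5, 1, 2, 6, 4
d = rank(u) − rank(v): -1, 1, 0, 1, -2, 1; Σd² = 8
ρ = 1 − 6Σd² / [n(n²−1)] = 1 − 6×8 / (6×35) = 1 − 48/210 ≈ 0.7714

0.7714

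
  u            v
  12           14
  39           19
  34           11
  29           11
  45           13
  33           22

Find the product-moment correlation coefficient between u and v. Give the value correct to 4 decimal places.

0.1300

n = 6, Σu = 192, Σv = 90, Σu² = 6776, Σv² = 1452, Σuv = 2913
nΣuv − ΣuΣv = 17478 − 17280 = 198
nΣu² − (Σu)² = 40656 − 36864 = 3792; nΣv² − (Σv)² = 8712 − 8100 = 612
r = 198 / √(3792 × 612) = 198 / 1523.3857 ≈ 0.1300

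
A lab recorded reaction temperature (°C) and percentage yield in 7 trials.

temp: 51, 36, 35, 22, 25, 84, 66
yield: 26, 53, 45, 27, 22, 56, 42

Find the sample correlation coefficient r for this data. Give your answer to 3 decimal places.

0.576

n = 7, Σx = 319, Σy = 271, Σx² = 17643, Σy² = 11623, Σxy = 13429
nΣxy − ΣxΣy = 94003 − 86449 = 7554
nΣx² − (Σx)² = 123501 − 101761 = 21740; nΣy² − (Σy)² = 81361 − 73441 = 7920
r = 7554 / √(21740 × 7920) = 7554 / 13121.7682 ≈ 0.576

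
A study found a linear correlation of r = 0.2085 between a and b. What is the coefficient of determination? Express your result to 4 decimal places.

0.0435

r² = (0.2085)² = 0.0435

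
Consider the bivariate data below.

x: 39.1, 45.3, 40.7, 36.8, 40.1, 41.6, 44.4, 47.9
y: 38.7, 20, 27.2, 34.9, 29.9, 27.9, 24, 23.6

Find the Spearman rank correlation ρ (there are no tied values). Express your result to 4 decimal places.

Rank x: 2, 7, 4, 1, 3, 5, 6, 8
Rank y: 8, 1, 4, 7, 6, 5, 3, 2
d = rank(x) − rank(y): -6, 6, 0, -6, -3, 0, 3, 6; Σd² = 162
ρ = 1 − 6Σd² / [n(n²−1)] = 1 − 6×162 / (8×63) = 1 − 972/504 ≈ -0.9286

-0.9286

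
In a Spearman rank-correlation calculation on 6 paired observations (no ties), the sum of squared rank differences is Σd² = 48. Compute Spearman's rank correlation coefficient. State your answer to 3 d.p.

-0.371

ρ = 1 − 6Σd² / [n(n²−1)] = 1 − 6×48 / (6×35)
  = 1 − 288/210 = 1 − 1.3714 ≈ -0.371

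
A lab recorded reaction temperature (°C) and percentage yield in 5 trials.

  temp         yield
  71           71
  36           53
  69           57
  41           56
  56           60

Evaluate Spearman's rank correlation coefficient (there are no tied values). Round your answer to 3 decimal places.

0.900

Rank temp: 5, 1, 4, 2, 3
Rank yield: 5, 1, 3, 2, 4
d = rank(temp) − rank(yield): 0, 0, 1, 0, -1; Σd² = 2
ρ = 1 − 6Σd² / [n(n²−1)] = 1 − 6×2 / (5×24) = 1 − 12/120 ≈ 0.900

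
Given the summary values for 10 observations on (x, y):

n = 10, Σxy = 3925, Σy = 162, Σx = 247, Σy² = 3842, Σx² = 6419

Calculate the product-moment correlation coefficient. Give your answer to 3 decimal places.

-0.123

r = (nΣxy − ΣxΣy) / √[(nΣx² − (Σx)²)(nΣy² − (Σy)²)]
Numerator: 10×3925 − 247×162 = -764
Denominator: √[(64190 − 61009)(38420 − 26244)] = √[3181 × 12176] = 6223.4923
r = -764 / 6223.4923 ≈ -0.123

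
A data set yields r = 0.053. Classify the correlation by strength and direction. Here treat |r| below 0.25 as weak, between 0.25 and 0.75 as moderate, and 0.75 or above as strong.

weak positive

r = 0.053 > 0 so the relationship is positive.
|r| = 0.053, which falls in the weak range.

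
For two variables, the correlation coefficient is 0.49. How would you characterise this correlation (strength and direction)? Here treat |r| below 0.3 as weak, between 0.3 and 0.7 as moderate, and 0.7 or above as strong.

r = 0.49 > 0 so the relationship is positive.
|r| = 0.49, which falls in the moderate range.

moderate positive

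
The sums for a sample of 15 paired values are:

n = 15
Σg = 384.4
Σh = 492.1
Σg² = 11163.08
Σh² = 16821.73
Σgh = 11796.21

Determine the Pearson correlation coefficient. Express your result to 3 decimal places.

-0.864

r = (nΣgh − ΣgΣh) / √[(nΣg² − (Σg)²)(nΣh² − (Σh)²)]
Numerator: 15×11796.21 − 384.4×492.1 = -12220.09
Denominator: √[(167446.2 − 147763.36)(252325.95 − 242162.41)] = √[19682.84 × 10163.54] = 14143.8090
r = -12220.09 / 14143.8090 ≈ -0.864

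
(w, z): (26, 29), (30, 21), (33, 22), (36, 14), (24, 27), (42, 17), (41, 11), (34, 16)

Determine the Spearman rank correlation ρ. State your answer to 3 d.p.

Rank w: 2, 3, 4, 6, 1, 8, 7, 5
Rank z: 8, 5, 6, 2, 7, 4, 1, 3
d = rank(w) − rank(z): -6, -2, -2, 4, -6, 4, 6, 2; Σd² = 152
ρ = 1 − 6Σd² / [n(n²−1)] = 1 − 6×152 / (8×63) = 1 − 912/504 ≈ -0.810

-0.810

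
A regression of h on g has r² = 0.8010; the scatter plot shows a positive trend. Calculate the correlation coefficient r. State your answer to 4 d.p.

0.8950

|r| = √0.8010 = 0.8950
The association is positive, so r = 0.8950.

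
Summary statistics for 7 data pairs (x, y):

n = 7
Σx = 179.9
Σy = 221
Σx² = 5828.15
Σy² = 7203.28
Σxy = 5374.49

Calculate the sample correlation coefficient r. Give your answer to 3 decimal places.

r = (nΣxy − ΣxΣy) / √[(nΣx² − (Σx)²)(nΣy² − (Σy)²)]
Numerator: 7×5374.49 − 179.9×221 = -2136.47
Denominator: √[(40797.05 − 32364.01)(50422.96 − 48841)] = √[8433.04 × 1581.96] = 3652.4967
r = -2136.47 / 3652.4967 ≈ -0.585

-0.585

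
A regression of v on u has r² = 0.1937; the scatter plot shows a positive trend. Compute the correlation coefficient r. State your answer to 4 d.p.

0.4401

|r| = √0.1937 = 0.4401
The association is positive, so r = 0.4401.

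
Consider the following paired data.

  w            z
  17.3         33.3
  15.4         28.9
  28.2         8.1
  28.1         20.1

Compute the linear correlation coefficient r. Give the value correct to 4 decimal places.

-0.8616

n = 4, Σw = 89, Σz = 90.4, Σw² = 2121.3, Σz² = 2413.72, Σwz = 1814.38
nΣwz − ΣwΣz = 7257.52 − 8045.6 = -788.08
nΣw² − (Σw)² = 8485.2 − 7921 = 564.2; nΣz² − (Σz)² = 9654.88 − 8172.16 = 1482.72
r = -788.08 / √(564.2 × 1482.72) = -788.08 / 914.6314 ≈ -0.8616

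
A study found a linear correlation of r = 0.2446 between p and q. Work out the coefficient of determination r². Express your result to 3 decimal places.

r² = (0.2446)² = 0.060

0.060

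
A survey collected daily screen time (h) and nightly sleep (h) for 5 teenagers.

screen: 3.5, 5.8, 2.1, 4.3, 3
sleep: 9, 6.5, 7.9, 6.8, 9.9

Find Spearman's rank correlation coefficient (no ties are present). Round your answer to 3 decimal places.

Rank screen: 3, 5, 1, 4, 2
Rank sleep: 4, 1, 3, 2, 5
d = rank(screen) − rank(sleep): -1, 4, -2, 2, -3; Σd² = 34
ρ = 1 − 6Σd² / [n(n²−1)] = 1 − 6×34 / (5×24) = 1 − 204/120 ≈ -0.700

-0.700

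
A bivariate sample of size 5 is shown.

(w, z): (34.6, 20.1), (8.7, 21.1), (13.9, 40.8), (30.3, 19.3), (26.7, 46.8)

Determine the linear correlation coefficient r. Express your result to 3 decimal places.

-0.176

n = 5, Σw = 114.2, Σz = 148.1, Σw² = 3097.04, Σz² = 5076.59, Σwz = 3280.5
nΣwz − ΣwΣz = 16402.5 − 16913.02 = -510.52
nΣw² − (Σw)² = 15485.2 − 13041.64 = 2443.56; nΣz² − (Σz)² = 25382.95 − 21933.61 = 3449.34
r = -510.52 / √(2443.56 × 3449.34) = -510.52 / 2903.2171 ≈ -0.176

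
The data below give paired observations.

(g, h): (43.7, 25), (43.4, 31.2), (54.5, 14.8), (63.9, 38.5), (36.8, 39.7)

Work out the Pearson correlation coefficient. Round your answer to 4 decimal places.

-0.1268

n = 5, Σg = 242.3, Σh = 149.2, Σg² = 12200.95, Σh² = 4875.82, Σgh = 7174.29
nΣgh − ΣgΣh = 35871.45 − 36151.16 = -279.71
nΣg² − (Σg)² = 61004.75 − 58709.29 = 2295.46; nΣh² − (Σh)² = 24379.1 − 22260.64 = 2118.46
r = -279.71 / √(2295.46 × 2118.46) = -279.71 / 2205.1848 ≈ -0.1268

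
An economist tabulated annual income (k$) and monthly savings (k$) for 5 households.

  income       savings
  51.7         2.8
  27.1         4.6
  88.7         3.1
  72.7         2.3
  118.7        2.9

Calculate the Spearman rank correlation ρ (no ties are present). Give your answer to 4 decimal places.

Rank income: 2, 1, 4, 3, 5
Rank savings: 2, 5, 4, 1, 3
d = rank(income) − rank(savings): 0, -4, 0, 2, 2; Σd² = 24
ρ = 1 − 6Σd² / [n(n²−1)] = 1 − 6×24 / (5×24) = 1 − 144/120 ≈ -0.2000

-0.2000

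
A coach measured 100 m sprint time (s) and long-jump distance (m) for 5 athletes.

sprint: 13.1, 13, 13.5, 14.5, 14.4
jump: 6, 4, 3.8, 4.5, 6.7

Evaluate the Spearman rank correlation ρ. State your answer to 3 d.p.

0.300

Rank sprint: 2, 1, 3, 5, 4
Rank jump: 4, 2, 1, 3, 5
d = rank(sprint) − rank(jump): -2, -1, 2, 2, -1; Σd² = 14
ρ = 1 − 6Σd² / [n(n²−1)] = 1 − 6×14 / (5×24) = 1 − 84/120 ≈ 0.300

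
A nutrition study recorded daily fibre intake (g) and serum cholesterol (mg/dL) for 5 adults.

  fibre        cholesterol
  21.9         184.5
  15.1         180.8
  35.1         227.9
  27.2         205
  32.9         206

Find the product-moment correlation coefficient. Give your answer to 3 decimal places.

0.922

n = 5, Σx = 132.2, Σy = 1004.2, Σx² = 3761.88, Σy² = 203128.3, Σxy = 27123.32
nΣxy − ΣxΣy = 135616.6 − 132755.24 = 2861.36
nΣx² − (Σx)² = 18809.4 − 17476.84 = 1332.56; nΣy² − (Σy)² = 1015641.5 − 1008417.64 = 7223.86
r = 2861.36 / √(1332.56 × 7223.86) = 2861.36 / 3102.6161 ≈ 0.922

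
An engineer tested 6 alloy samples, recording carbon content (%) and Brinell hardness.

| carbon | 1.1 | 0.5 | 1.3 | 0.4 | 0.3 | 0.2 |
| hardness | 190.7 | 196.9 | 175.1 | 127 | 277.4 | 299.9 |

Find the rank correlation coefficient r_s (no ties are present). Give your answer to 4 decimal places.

-0.6571

Rank carbon: 5, 4, 6, 3, 2, 1
Rank hardness: 3, 4, 2, 1, 5, 6
d = rank(carbon) − rank(hardness): 2, 0, 4, 2, -3, -5; Σd² = 58
ρ = 1 − 6Σd² / [n(n²−1)] = 1 − 6×58 / (6×35) = 1 − 348/210 ≈ -0.6571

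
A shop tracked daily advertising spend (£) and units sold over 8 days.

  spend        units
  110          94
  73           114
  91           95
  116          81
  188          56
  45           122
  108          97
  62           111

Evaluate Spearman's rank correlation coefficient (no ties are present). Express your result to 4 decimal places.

-0.9524

Rank spend: 6, 3, 4, 7, 8, 1, 5, 2
Rank units: 3, 7, 4, 2, 1, 8, 5, 6
d = rank(spend) − rank(units): 3, -4, 0, 5, 7, -7, 0, -4; Σd² = 164
ρ = 1 − 6Σd² / [n(n²−1)] = 1 − 6×164 / (8×63) = 1 − 984/504 ≈ -0.9524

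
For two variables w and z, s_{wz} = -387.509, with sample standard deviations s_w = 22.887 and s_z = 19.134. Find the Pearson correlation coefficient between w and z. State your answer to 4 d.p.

r = Cov(w,z) / (s_w · s_z) = -387.509 / (22.887 × 19.134)
  = -387.509 / 437.9199 ≈ -0.8849

-0.8849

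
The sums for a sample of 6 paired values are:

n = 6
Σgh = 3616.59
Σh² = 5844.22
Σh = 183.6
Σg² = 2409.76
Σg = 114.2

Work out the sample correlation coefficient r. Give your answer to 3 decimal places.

r = (nΣgh − ΣgΣh) / √[(nΣg² − (Σg)²)(nΣh² − (Σh)²)]
Numerator: 6×3616.59 − 114.2×183.6 = 732.42
Denominator: √[(14458.56 − 13041.64)(35065.32 − 33708.96)] = √[1416.92 × 1356.36] = 1386.3093
r = 732.42 / 1386.3093 ≈ 0.528

0.528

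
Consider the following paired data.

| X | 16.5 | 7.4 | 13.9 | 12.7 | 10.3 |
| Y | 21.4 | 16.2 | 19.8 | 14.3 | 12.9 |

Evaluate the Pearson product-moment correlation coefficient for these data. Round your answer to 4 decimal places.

n = 5, ΣX = 60.8, ΣY = 84.6, ΣX² = 787.6, ΣY² = 1483.34, ΣXY = 1062.68
nΣXY − ΣXΣY = 5313.4 − 5143.68 = 169.72
nΣX² − (ΣX)² = 3938 − 3696.64 = 241.36; nΣY² − (ΣY)² = 7416.7 − 7157.16 = 259.54
r = 169.72 / √(241.36 × 259.54) = 169.72 / 250.2850 ≈ 0.6781

0.6781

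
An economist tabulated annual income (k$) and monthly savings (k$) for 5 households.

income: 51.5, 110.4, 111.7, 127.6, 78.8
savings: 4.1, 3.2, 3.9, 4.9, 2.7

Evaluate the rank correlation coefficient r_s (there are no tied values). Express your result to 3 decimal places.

Rank income: 1, 3, 4, 5, 2
Rank savings: 4, 2, 3, 5, 1
d = rank(income) − rank(savings): -3, 1, 1, 0, 1; Σd² = 12
ρ = 1 − 6Σd² / [n(n²−1)] = 1 − 6×12 / (5×24) = 1 − 72/120 ≈ 0.400

0.400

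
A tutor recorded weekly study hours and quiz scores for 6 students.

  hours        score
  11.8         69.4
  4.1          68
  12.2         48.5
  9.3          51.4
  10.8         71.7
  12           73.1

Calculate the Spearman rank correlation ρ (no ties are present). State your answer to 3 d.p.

Rank hours: 4, 1, 6, 2, 3, 5
Rank score: 4, 3, 1, 2, 5, 6
d = rank(hours) − rank(score): 0, -2, 5, 0, -2, -1; Σd² = 34
ρ = 1 − 6Σd² / [n(n²−1)] = 1 − 6×34 / (6×35) = 1 − 204/210 ≈ 0.029

0.029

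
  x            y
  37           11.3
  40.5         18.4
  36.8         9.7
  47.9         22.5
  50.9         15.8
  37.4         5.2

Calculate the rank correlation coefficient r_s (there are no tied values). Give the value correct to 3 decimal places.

0.657

Rank x: 2, 4, 1, 5, 6, 3
Rank y: 3, 5, 2, 6, 4, 1
d = rank(x) − rank(y): -1, -1, -1, -1, 2, 2; Σd² = 12
ρ = 1 − 6Σd² / [n(n²−1)] = 1 − 6×12 / (6×35) = 1 − 72/210 ≈ 0.657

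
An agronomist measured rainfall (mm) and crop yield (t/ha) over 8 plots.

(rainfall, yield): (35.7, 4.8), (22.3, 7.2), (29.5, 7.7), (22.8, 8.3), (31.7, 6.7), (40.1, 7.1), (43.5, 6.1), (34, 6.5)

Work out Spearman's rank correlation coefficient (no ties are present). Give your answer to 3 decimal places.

-0.738

Rank rainfall: 6, 1, 3, 2, 4, 7, 8, 5
Rank yield: 1, 6, 7, 8, 4, 5, 2, 3
d = rank(rainfall) − rank(yield): 5, -5, -4, -6, 0, 2, 6, 2; Σd² = 146
ρ = 1 − 6Σd² / [n(n²−1)] = 1 − 6×146 / (8×63) = 1 − 876/504 ≈ -0.738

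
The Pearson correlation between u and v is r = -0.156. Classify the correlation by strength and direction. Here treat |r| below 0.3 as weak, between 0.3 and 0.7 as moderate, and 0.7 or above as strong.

r = -0.156 < 0 so the relationship is negative.
|r| = 0.156, which falls in the weak range.

weak negative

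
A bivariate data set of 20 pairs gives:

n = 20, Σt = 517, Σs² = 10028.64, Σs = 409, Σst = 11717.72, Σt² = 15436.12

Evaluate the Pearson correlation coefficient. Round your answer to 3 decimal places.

0.617

r = (nΣst − ΣsΣt) / √[(nΣs² − (Σs)²)(nΣt² − (Σt)²)]
Numerator: 20×11717.72 − 409×517 = 22901.4
Denominator: √[(200572.8 − 167281)(308722.4 − 267289)] = √[33291.8 × 41433.4] = 37140.1732
r = 22901.4 / 37140.1732 ≈ 0.617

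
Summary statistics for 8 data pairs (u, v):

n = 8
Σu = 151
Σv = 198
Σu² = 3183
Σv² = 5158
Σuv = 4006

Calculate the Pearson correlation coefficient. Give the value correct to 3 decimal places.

r = (nΣuv − ΣuΣv) / √[(nΣu² − (Σu)²)(nΣv² − (Σv)²)]
Numerator: 8×4006 − 151×198 = 2150
Denominator: √[(25464 − 22801)(41264 − 39204)] = √[2663 × 2060] = 2342.1742
r = 2150 / 2342.1742 ≈ 0.918

0.918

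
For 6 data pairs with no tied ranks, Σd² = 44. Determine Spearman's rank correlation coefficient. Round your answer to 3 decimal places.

-0.257

ρ = 1 − 6Σd² / [n(n²−1)] = 1 − 6×44 / (6×35)
  = 1 − 264/210 = 1 − 1.2571 ≈ -0.257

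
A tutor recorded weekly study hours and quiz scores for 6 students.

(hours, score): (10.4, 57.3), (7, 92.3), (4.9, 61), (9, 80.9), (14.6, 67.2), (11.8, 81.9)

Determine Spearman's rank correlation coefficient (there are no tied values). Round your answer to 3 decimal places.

Rank hours: 4, 2, 1, 3, 6, 5
Rank score: 1, 6, 2, 4, 3, 5
d = rank(hours) − rank(score): 3, -4, -1, -1, 3, 0; Σd² = 36
ρ = 1 − 6Σd² / [n(n²−1)] = 1 − 6×36 / (6×35) = 1 − 216/210 ≈ -0.029

-0.029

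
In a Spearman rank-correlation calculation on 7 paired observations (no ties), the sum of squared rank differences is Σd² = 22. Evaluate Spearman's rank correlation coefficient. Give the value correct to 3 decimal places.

0.607

ρ = 1 − 6Σd² / [n(n²−1)] = 1 − 6×22 / (7×48)
  = 1 − 132/336 = 1 − 0.3929 ≈ 0.607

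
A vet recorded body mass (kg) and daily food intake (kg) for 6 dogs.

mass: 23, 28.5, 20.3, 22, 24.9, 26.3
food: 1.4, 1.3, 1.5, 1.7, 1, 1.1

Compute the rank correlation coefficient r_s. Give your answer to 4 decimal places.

Rank mass: 3, 6, 1, 2, 4, 5
Rank food: 4, 3, 5, 6, 1, 2
d = rank(mass) − rank(food): -1, 3, -4, -4, 3, 3; Σd² = 60
ρ = 1 − 6Σd² / [n(n²−1)] = 1 − 6×60 / (6×35) = 1 − 360/210 ≈ -0.7143

-0.7143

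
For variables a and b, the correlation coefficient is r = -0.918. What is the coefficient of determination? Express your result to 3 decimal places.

r² = (-0.918)² = 0.843

0.843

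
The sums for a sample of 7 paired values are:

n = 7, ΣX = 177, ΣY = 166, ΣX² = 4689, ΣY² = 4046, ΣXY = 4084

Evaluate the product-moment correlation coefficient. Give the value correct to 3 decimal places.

r = (nΣXY − ΣXΣY) / √[(nΣX² − (ΣX)²)(nΣY² − (ΣY)²)]
Numerator: 7×4084 − 177×166 = -794
Denominator: √[(32823 − 31329)(28322 − 27556)] = √[1494 × 766] = 1069.7682
r = -794 / 1069.7682 ≈ -0.742

-0.742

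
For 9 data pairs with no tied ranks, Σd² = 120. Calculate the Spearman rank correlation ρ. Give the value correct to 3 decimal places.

0.000

ρ = 1 − 6Σd² / [n(n²−1)] = 1 − 6×120 / (9×80)
  = 1 − 720/720 = 1 − 1.0000 ≈ 0.000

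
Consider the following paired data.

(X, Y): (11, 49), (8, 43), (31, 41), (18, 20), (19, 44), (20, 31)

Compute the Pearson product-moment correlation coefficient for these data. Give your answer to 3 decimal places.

-0.225

n = 6, ΣX = 107, ΣY = 228, ΣX² = 2231, ΣY² = 9228, ΣXY = 3970
nΣXY − ΣXΣY = 23820 − 24396 = -576
nΣX² − (ΣX)² = 13386 − 11449 = 1937; nΣY² − (ΣY)² = 55368 − 51984 = 3384
r = -576 / √(1937 × 3384) = -576 / 2560.2359 ≈ -0.225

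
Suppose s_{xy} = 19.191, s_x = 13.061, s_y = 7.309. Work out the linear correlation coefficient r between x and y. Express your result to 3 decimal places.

0.201

r = Cov(x,y) / (s_x · s_y) = 19.191 / (13.061 × 7.309)
  = 19.191 / 95.4628 ≈ 0.201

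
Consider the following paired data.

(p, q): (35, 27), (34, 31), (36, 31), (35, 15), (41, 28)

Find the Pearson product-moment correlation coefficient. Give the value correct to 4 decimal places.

n = 5, Σp = 181, Σq = 132, Σp² = 6583, Σq² = 3660, Σpq = 4788
nΣpq − ΣpΣq = 23940 − 23892 = 48
nΣp² − (Σp)² = 32915 − 32761 = 154; nΣq² − (Σq)² = 18300 − 17424 = 876
r = 48 / √(154 × 876) = 48 / 367.2928 ≈ 0.1307

0.1307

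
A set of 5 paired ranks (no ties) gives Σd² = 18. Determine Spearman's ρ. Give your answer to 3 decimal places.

0.100

ρ = 1 − 6Σd² / [n(n²−1)] = 1 − 6×18 / (5×24)
  = 1 − 108/120 = 1 − 0.9000 ≈ 0.100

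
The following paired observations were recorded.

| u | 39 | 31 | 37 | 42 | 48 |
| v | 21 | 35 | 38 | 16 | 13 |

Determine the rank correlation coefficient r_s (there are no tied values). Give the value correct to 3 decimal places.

Rank u: 3, 1, 2, 4, 5
Rank v: 3, 4, 5, 2, 1
d = rank(u) − rank(v): 0, -3, -3, 2, 4; Σd² = 38
ρ = 1 − 6Σd² / [n(n²−1)] = 1 − 6×38 / (5×24) = 1 − 228/120 ≈ -0.900

-0.900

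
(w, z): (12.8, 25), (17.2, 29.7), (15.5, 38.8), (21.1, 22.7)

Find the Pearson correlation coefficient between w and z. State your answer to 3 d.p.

n = 4, Σw = 66.6, Σz = 116.2, Σw² = 1145.14, Σz² = 3527.82, Σwz = 1911.21
nΣwz − ΣwΣz = 7644.84 − 7738.92 = -94.08
nΣw² − (Σw)² = 4580.56 − 4435.56 = 145; nΣz² − (Σz)² = 14111.28 − 13502.44 = 608.84
r = -94.08 / √(145 × 608.84) = -94.08 / 297.1225 ≈ -0.317

-0.317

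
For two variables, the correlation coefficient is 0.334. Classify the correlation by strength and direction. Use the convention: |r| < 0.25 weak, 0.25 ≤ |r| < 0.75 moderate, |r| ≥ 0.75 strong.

r = 0.334 > 0 so the relationship is positive.
|r| = 0.334, which falls in the moderate range.

moderate positive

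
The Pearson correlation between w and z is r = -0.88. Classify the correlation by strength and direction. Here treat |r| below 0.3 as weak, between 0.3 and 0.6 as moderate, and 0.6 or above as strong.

strong negative

r = -0.88 < 0 so the relationship is negative.
|r| = 0.88, which falls in the strong range.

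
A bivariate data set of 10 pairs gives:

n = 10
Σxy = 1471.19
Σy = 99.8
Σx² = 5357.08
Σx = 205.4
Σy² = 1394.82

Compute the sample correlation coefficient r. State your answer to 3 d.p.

-0.859

r = (nΣxy − ΣxΣy) / √[(nΣx² − (Σx)²)(nΣy² − (Σy)²)]
Numerator: 10×1471.19 − 205.4×99.8 = -5787.02
Denominator: √[(53570.8 − 42189.16)(13948.2 − 9960.04)] = √[11381.64 × 3988.16] = 6737.3438
r = -5787.02 / 6737.3438 ≈ -0.859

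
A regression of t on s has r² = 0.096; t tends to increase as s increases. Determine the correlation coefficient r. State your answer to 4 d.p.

0.3098

|r| = √0.096 = 0.3098
The association is positive, so r = 0.3098.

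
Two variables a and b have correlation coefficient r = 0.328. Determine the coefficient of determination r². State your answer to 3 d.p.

0.108

r² = (0.328)² = 0.108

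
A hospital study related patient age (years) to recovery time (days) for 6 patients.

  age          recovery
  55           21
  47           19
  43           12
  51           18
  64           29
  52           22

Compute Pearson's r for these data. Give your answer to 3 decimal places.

0.947

n = 6, Σx = 312, Σy = 121, Σx² = 16484, Σy² = 2595, Σxy = 6482
nΣxy − ΣxΣy = 38892 − 37752 = 1140
nΣx² − (Σx)² = 98904 − 97344 = 1560; nΣy² − (Σy)² = 15570 − 14641 = 929
r = 1140 / √(1560 × 929) = 1140 / 1203.8438 ≈ 0.947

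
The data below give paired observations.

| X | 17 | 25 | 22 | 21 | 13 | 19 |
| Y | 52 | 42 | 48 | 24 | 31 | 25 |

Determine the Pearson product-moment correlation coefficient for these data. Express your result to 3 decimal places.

0.171

n = 6, ΣX = 117, ΣY = 222, ΣX² = 2369, ΣY² = 8934, ΣXY = 4372
nΣXY − ΣXΣY = 26232 − 25974 = 258
nΣX² − (ΣX)² = 14214 − 13689 = 525; nΣY² − (ΣY)² = 53604 − 49284 = 4320
r = 258 / √(525 × 4320) = 258 / 1505.9880 ≈ 0.171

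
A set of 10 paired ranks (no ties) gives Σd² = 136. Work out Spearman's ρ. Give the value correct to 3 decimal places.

ρ = 1 − 6Σd² / [n(n²−1)] = 1 − 6×136 / (10×99)
  = 1 − 816/990 = 1 − 0.8242 ≈ 0.176

0.176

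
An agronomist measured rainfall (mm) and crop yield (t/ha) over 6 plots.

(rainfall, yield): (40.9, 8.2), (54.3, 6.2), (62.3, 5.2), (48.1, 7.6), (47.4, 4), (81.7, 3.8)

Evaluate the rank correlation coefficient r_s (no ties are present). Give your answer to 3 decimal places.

Rank rainfall: 1, 4, 5, 3, 2, 6
Rank yield: 6, 4, 3, 5, 2, 1
d = rank(rainfall) − rank(yield): -5, 0, 2, -2, 0, 5; Σd² = 58
ρ = 1 − 6Σd² / [n(n²−1)] = 1 − 6×58 / (6×35) = 1 − 348/210 ≈ -0.657

-0.657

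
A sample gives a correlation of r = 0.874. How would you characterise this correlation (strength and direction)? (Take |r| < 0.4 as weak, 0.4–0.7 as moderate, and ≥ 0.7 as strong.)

strong positive

r = 0.874 > 0 so the relationship is positive.
|r| = 0.874, which falls in the strong range.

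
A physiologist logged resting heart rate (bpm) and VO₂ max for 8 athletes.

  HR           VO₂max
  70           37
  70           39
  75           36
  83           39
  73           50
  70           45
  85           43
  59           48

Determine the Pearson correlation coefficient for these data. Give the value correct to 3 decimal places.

-0.332

n = 8, Σx = 585, Σy = 337, Σx² = 43249, Σy² = 14385, Σxy = 24544
nΣxy − ΣxΣy = 196352 − 197145 = -793
nΣx² − (Σx)² = 345992 − 342225 = 3767; nΣy² − (Σy)² = 115080 − 113569 = 1511
r = -793 / √(3767 × 1511) = -793 / 2385.7781 ≈ -0.332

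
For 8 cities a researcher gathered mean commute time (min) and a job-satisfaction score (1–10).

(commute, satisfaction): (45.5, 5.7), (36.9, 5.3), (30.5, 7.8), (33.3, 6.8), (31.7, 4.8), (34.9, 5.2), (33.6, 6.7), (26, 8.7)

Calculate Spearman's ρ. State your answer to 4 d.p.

-0.5476

Rank commute: 8, 7, 2, 4, 3, 6, 5, 1
Rank satisfaction: 4, 3, 7, 6, 1, 2, 5, 8
d = rank(commute) − rank(satisfaction): 4, 4, -5, -2, 2, 4, 0, -7; Σd² = 130
ρ = 1 − 6Σd² / [n(n²−1)] = 1 − 6×130 / (8×63) = 1 − 780/504 ≈ -0.5476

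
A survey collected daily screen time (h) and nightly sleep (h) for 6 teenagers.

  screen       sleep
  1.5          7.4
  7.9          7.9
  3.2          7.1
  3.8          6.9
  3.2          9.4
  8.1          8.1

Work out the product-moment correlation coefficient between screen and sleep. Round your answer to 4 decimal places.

0.1678

n = 6, Σx = 27.7, Σy = 46.8, Σx² = 165.19, Σy² = 369.16, Σxy = 218.14
nΣxy − ΣxΣy = 1308.84 − 1296.36 = 12.48
nΣx² − (Σx)² = 991.14 − 767.29 = 223.85; nΣy² − (Σy)² = 2214.96 − 2190.24 = 24.72
r = 12.48 / √(223.85 × 24.72) = 12.48 / 74.3880 ≈ 0.1678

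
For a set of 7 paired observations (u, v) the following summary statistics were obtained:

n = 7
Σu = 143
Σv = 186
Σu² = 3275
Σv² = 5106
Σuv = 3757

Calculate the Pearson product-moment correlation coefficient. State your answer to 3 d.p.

-0.178

r = (nΣuv − ΣuΣv) / √[(nΣu² − (Σu)²)(nΣv² − (Σv)²)]
Numerator: 7×3757 − 143×186 = -299
Denominator: √[(22925 − 20449)(35742 − 34596)] = √[2476 × 1146] = 1684.4869
r = -299 / 1684.4869 ≈ -0.178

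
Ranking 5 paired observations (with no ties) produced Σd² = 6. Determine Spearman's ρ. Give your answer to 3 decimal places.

0.700

ρ = 1 − 6Σd² / [n(n²−1)] = 1 − 6×6 / (5×24)
  = 1 − 36/120 = 1 − 0.3000 ≈ 0.700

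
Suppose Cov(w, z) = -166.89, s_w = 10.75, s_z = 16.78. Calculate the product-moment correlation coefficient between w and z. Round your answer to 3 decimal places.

r = Cov(w,z) / (s_w · s_z) = -166.89 / (10.75 × 16.78)
  = -166.89 / 180.3850 ≈ -0.925

-0.925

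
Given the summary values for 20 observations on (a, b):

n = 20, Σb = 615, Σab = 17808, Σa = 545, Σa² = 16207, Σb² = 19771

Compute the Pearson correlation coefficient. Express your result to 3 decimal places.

r = (nΣab − ΣaΣb) / √[(nΣa² − (Σa)²)(nΣb² − (Σb)²)]
Numerator: 20×17808 − 545×615 = 20985
Denominator: √[(324140 − 297025)(395420 − 378225)] = √[27115 × 17195] = 21592.6475
r = 20985 / 21592.6475 ≈ 0.972

0.972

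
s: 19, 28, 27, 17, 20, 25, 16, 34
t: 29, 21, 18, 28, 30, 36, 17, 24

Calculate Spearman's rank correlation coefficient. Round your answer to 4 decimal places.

Rank s: 3, 7, 6, 2, 4, 5, 1, 8
Rank t: 6, 3, 2, 5, 7, 8, 1, 4
d = rank(s) − rank(t): -3, 4, 4, -3, -3, -3, 0, 4; Σd² = 84
ρ = 1 − 6Σd² / [n(n²−1)] = 1 − 6×84 / (8×63) = 1 − 504/504 ≈ 0.0000

0.0000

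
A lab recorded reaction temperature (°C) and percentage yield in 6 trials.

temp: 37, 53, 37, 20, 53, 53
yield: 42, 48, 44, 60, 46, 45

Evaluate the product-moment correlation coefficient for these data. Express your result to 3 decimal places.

n = 6, Σx = 253, Σy = 285, Σx² = 11565, Σy² = 13745, Σxy = 11749
nΣxy − ΣxΣy = 70494 − 72105 = -1611
nΣx² − (Σx)² = 69390 − 64009 = 5381; nΣy² − (Σy)² = 82470 − 81225 = 1245
r = -1611 / √(5381 × 1245) = -1611 / 2588.3093 ≈ -0.622

-0.622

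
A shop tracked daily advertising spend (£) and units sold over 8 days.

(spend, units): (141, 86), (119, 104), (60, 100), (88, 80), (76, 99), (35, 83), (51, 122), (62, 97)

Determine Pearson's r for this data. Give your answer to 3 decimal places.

-0.207

n = 8, Σx = 632, Σy = 771, Σx² = 58832, Σy² = 75595, Σxy = 60207
nΣxy − ΣxΣy = 481656 − 487272 = -5616
nΣx² − (Σx)² = 470656 − 399424 = 71232; nΣy² − (Σy)² = 604760 − 594441 = 10319
r = -5616 / √(71232 × 10319) = -5616 / 27111.6766 ≈ -0.207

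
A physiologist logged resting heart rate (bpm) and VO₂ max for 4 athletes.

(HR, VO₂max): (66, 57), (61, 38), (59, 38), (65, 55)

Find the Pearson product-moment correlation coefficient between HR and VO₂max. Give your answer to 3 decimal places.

0.968

n = 4, Σx = 251, Σy = 188, Σx² = 15783, Σy² = 9162, Σxy = 11897
nΣxy − ΣxΣy = 47588 − 47188 = 400
nΣx² − (Σx)² = 63132 − 63001 = 131; nΣy² − (Σy)² = 36648 − 35344 = 1304
r = 400 / √(131 × 1304) = 400 / 413.3086 ≈ 0.968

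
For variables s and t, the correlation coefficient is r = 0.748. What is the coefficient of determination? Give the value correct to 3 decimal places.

r² = (0.748)² = 0.560

0.560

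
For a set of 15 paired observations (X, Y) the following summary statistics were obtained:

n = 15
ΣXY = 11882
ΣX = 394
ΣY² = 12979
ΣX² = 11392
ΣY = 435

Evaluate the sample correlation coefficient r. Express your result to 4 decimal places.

0.7401

r = (nΣXY − ΣXΣY) / √[(nΣX² − (ΣX)²)(nΣY² − (ΣY)²)]
Numerator: 15×11882 − 394×435 = 6840
Denominator: √[(170880 − 155236)(194685 − 189225)] = √[15644 × 5460] = 9242.0907
r = 6840 / 9242.0907 ≈ 0.7401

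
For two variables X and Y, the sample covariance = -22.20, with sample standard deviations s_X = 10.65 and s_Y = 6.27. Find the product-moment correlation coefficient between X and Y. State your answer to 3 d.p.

-0.332

r = Cov(X,Y) / (s_X · s_Y) = -22.20 / (10.65 × 6.27)
  = -22.20 / 66.7755 ≈ -0.332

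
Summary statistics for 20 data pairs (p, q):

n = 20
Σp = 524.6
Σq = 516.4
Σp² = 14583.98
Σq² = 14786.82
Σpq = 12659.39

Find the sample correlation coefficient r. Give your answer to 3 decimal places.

r = (nΣpq − ΣpΣq) / √[(nΣp² − (Σp)²)(nΣq² − (Σq)²)]
Numerator: 20×12659.39 − 524.6×516.4 = -17715.64
Denominator: √[(291679.6 − 275205.16)(295736.4 − 266668.96)] = √[16474.44 × 29067.44] = 21883.0938
r = -17715.64 / 21883.0938 ≈ -0.810

-0.810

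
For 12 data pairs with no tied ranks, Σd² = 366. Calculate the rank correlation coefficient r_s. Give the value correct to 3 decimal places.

-0.280

ρ = 1 − 6Σd² / [n(n²−1)] = 1 − 6×366 / (12×143)
  = 1 − 2196/1716 = 1 − 1.2797 ≈ -0.280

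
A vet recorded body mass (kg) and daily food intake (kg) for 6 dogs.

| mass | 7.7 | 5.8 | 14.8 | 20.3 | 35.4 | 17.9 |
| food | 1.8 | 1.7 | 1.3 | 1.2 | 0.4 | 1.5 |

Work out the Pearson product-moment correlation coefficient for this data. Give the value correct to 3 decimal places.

n = 6, Σx = 101.9, Σy = 7.9, Σx² = 2297.63, Σy² = 11.67, Σxy = 108.33
nΣxy − ΣxΣy = 649.98 − 805.01 = -155.03
nΣx² − (Σx)² = 13785.78 − 10383.61 = 3402.17; nΣy² − (Σy)² = 70.02 − 62.41 = 7.61
r = -155.03 / √(3402.17 × 7.61) = -155.03 / 160.9053 ≈ -0.963

-0.963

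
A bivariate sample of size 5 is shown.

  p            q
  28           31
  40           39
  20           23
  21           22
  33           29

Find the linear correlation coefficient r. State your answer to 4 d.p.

n = 5, Σp = 142, Σq = 144, Σp² = 4314, Σq² = 4336, Σpq = 4307
nΣpq − ΣpΣq = 21535 − 20448 = 1087
nΣp² − (Σp)² = 21570 − 20164 = 1406; nΣq² − (Σq)² = 21680 − 20736 = 944
r = 1087 / √(1406 × 944) = 1087 / 1152.0694 ≈ 0.9435

0.9435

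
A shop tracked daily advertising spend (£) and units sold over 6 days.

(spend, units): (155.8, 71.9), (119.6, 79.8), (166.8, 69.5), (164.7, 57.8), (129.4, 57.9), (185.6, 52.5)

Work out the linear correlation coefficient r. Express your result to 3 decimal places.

n = 6, Σx = 921.9, Σy = 389.4, Σx² = 144717.85, Σy² = 25817.4, Σxy = 59094.62
nΣxy − ΣxΣy = 354567.72 − 358987.86 = -4420.14
nΣx² − (Σx)² = 868307.1 − 849899.61 = 18407.49; nΣy² − (Σy)² = 154904.4 − 151632.36 = 3272.04
r = -4420.14 / √(18407.49 × 3272.04) = -4420.14 / 7760.8017 ≈ -0.570

-0.570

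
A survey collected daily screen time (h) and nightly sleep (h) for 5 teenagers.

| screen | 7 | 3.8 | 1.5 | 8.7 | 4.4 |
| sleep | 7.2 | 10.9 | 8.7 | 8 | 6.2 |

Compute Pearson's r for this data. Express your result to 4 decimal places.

n = 5, Σx = 25.4, Σy = 41, Σx² = 160.74, Σy² = 348.78, Σxy = 201.75
nΣxy − ΣxΣy = 1008.75 − 1041.4 = -32.65
nΣx² − (Σx)² = 803.7 − 645.16 = 158.54; nΣy² − (Σy)² = 1743.9 − 1681 = 62.9
r = -32.65 / √(158.54 × 62.9) = -32.65 / 99.8607 ≈ -0.3270

-0.3270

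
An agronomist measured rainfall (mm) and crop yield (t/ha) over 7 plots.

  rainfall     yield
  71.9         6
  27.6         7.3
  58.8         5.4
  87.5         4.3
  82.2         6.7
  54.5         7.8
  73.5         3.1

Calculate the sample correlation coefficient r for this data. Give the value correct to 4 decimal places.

-0.5620

n = 7, Σx = 456, Σy = 40.6, Σx² = 32174.4, Σy² = 252.28, Σxy = 2530.34
nΣxy − ΣxΣy = 17712.38 − 18513.6 = -801.22
nΣx² − (Σx)² = 225220.8 − 207936 = 17284.8; nΣy² − (Σy)² = 1765.96 − 1648.36 = 117.6
r = -801.22 / √(17284.8 × 117.6) = -801.22 / 1425.7252 ≈ -0.5620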